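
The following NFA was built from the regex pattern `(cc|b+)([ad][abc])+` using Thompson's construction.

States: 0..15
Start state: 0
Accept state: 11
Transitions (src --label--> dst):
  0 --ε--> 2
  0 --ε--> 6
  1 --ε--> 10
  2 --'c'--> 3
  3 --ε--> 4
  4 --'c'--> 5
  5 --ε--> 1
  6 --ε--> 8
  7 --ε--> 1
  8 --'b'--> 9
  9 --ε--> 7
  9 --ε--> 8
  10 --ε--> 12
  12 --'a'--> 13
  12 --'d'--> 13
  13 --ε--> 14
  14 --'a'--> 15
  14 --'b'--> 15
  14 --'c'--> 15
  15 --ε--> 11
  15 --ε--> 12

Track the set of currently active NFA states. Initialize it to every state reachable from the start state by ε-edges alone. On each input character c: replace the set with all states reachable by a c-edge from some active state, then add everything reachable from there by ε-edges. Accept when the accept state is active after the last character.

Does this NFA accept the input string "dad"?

S₀ = ε-closure({0}) = {0,2,6,8}
'd' @ 1: {}  — no active states
rest 'ad' ignored (set empty)
end set {} — state 11 not in

Answer: REJECT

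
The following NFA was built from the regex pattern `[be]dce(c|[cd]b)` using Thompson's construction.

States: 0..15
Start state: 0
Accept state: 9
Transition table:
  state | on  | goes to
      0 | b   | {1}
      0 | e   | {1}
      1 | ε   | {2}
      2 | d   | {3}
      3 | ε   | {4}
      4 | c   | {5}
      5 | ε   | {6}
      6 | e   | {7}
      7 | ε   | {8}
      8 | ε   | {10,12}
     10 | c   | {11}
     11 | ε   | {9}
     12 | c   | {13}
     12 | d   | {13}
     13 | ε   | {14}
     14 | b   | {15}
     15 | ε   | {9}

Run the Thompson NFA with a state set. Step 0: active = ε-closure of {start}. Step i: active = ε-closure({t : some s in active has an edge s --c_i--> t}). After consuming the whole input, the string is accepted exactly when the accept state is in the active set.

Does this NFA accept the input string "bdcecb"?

Answer: ACCEPT

Trace:
initial (ε-close {0}): {0}
'b' @ 1: {1,2}
'd' @ 2: {3,4}
'c' @ 3: {5,6}
'e' @ 4: {7,8,10,12}
'c' @ 5: {9,11,13,14}  ✓accept
'b' @ 6: {9,15}  ✓accept
final: {9,15}; accept 9 in set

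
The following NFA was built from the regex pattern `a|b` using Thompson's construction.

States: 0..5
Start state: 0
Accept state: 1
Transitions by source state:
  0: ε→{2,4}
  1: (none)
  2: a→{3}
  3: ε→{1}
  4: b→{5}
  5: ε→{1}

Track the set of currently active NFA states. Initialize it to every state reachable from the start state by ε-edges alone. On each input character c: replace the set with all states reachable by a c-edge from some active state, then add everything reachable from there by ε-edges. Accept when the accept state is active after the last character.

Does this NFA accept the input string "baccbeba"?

S₀ = ε-closure({0}) = {0,2,4}
'b' @ 1: {1,5}  (accept∈set)
'a' @ 2: {}  — state set empty
rest 'ccbeba' ignored (set empty)
after full input: {}  (accept=1 not in)

Answer: REJECT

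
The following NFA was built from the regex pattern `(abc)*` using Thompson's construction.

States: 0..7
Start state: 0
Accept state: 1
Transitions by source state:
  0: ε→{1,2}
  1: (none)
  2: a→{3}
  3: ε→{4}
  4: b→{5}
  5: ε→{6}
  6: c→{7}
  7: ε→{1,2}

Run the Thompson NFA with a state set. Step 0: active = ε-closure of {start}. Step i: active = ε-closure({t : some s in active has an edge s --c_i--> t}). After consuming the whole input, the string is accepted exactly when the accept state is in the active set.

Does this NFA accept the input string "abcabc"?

S₀ = ε-closure({0}) = {0,1,2}
'a' @ 1: {3,4}
'b' @ 2: {5,6}
'c' @ 3: {1,2,7}  [accepting]
'a' @ 4: {3,4}
'b' @ 5: {5,6}
'c' @ 6: {1,2,7}  [accepting]
end set {1,2,7} — state 1 in

Answer: ACCEPT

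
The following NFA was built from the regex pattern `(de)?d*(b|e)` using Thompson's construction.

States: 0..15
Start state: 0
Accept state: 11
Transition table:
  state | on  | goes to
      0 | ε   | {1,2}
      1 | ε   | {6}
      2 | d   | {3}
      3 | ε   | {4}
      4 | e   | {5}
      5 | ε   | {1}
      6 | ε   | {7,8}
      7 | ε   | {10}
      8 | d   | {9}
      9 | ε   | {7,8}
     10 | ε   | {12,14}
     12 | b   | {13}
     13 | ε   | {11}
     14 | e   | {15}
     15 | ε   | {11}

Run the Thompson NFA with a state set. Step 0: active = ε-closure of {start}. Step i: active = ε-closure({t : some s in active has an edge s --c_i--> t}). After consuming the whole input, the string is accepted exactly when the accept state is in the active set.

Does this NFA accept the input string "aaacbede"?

Answer: REJECT

Steps:
initial (ε-close {0}): {0,1,2,6,7,8,10,12,14}
'a' @ 1: {}  — no active states
rest 'aacbede' ignored (set empty)
end set {} — state 11 not in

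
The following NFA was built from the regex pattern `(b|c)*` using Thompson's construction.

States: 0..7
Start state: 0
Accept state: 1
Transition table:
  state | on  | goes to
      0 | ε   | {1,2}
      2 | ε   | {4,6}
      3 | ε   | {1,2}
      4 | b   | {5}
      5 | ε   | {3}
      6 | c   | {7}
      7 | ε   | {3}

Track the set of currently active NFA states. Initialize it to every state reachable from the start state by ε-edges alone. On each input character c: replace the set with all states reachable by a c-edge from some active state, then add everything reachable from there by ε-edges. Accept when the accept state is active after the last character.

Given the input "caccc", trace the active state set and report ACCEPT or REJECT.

initial (ε-close {0}): {0,1,2,4,6}
'c' @ 1: {1,2,3,4,6,7}  (accept∈set)
'a' @ 2: {}  — no active states
rest 'ccc' ignored (set empty)
final: {}; accept 1 not in set

Answer: REJECT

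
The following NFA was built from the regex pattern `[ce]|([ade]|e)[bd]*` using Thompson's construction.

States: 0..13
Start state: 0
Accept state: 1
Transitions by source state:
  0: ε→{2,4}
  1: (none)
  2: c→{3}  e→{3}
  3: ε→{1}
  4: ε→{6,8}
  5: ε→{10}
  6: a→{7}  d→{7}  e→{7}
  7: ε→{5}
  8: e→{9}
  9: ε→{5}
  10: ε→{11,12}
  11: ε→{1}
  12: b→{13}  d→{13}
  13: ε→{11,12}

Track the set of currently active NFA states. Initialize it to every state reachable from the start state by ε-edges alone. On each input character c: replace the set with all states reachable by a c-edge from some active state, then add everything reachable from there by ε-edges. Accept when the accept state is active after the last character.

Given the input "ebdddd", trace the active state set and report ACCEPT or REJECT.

initial (ε-close {0}): {0,2,4,6,8}
'e' @ 1: {1,3,5,7,9,10,11,12}  [accepting]
'b' @ 2: {1,11,12,13}  [accepting]
'd' @ 3: {1,11,12,13}  [accepting]
'd' @ 4: {1,11,12,13}  [accepting]
'd' @ 5: {1,11,12,13}  [accepting]
'd' @ 6: {1,11,12,13}  [accepting]
after full input: {1,11,12,13}  (accept=1 in)

Answer: ACCEPT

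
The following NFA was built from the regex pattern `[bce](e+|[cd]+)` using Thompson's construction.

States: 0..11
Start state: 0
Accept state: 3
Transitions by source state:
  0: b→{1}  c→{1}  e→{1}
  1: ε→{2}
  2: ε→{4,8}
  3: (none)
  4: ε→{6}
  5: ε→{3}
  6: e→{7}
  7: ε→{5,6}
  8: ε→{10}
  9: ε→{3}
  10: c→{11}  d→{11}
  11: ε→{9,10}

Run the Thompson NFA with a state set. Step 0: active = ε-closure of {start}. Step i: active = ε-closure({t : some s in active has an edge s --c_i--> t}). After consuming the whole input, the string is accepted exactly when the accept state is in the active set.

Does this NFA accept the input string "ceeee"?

Answer: ACCEPT

Trace:
S₀ = ε-closure({0}) = {0}
'c' @ 1: {1,2,4,6,8,10}
'e' @ 2: {3,5,6,7}  [accepting]
'e' @ 3: {3,5,6,7}  [accepting]
'e' @ 4: {3,5,6,7}  [accepting]
'e' @ 5: {3,5,6,7}  [accepting]
end set {3,5,6,7} — state 3 in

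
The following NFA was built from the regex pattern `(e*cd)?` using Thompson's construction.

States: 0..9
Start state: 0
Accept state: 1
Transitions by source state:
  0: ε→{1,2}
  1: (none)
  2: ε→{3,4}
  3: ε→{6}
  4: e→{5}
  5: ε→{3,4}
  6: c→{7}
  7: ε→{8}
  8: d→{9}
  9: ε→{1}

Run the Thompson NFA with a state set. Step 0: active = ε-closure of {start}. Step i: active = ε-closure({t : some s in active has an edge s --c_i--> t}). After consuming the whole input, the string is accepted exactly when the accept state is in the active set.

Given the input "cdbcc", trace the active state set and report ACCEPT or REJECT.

Answer: REJECT

Derivation:
initial (ε-close {0}): {0,1,2,3,4,6}
'c' @ 1: {7,8}
'd' @ 2: {1,9}  ✓accept
'b' @ 3: {}  — dead — no transitions
rest 'cc' ignored (set empty)
final: {}; accept 1 not in set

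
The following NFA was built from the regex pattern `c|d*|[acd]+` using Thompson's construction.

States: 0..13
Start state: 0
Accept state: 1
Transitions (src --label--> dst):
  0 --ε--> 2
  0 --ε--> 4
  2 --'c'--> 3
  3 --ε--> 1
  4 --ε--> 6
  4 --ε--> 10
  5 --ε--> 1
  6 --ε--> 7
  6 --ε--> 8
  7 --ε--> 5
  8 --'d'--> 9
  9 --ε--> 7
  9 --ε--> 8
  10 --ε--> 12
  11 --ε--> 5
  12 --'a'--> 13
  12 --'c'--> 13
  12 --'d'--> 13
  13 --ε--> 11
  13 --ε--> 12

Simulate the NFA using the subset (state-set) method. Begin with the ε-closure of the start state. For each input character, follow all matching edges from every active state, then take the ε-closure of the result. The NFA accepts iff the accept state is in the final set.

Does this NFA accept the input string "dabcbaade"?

S₀ = ε-closure({0}) = {0,1,2,4,5,6,7,8,10,12}
'd' @ 1: {1,5,7,8,9,11,12,13}  [accepting]
'a' @ 2: {1,5,11,12,13}  [accepting]
'b' @ 3: {}  — dead — no transitions
rest 'cbaade' ignored (set empty)
after full input: {}  (accept=1 not in)

Answer: REJECT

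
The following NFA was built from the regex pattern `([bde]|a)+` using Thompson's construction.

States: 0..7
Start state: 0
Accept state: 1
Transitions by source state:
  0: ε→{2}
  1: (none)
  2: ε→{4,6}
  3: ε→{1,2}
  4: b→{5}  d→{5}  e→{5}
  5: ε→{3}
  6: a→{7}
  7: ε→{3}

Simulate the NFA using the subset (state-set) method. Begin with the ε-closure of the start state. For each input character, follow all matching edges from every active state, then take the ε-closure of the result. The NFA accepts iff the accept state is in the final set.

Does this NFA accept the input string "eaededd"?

initial (ε-close {0}): {0,2,4,6}
'e' @ 1: {1,2,3,4,5,6}  ✓accept
'a' @ 2: {1,2,3,4,6,7}  ✓accept
'e' @ 3: {1,2,3,4,5,6}  ✓accept
'd' @ 4: {1,2,3,4,5,6}  ✓accept
'e' @ 5: {1,2,3,4,5,6}  ✓accept
'd' @ 6: {1,2,3,4,5,6}  ✓accept
'd' @ 7: {1,2,3,4,5,6}  ✓accept
end set {1,2,3,4,5,6} — state 1 in

Answer: ACCEPT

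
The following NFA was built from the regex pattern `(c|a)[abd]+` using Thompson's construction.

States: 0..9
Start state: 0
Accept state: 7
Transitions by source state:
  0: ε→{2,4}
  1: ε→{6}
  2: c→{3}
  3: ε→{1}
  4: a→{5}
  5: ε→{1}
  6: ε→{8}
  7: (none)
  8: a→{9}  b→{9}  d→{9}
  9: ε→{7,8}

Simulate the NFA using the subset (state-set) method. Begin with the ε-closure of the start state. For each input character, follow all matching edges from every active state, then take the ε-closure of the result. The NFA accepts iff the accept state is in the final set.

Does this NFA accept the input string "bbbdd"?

Answer: REJECT

Steps:
start: ε-closure({0}) = {0,2,4}
'b' @ 1: {}  — dead — no transitions
rest 'bbdd' ignored (set empty)
final: {}; accept 7 not in set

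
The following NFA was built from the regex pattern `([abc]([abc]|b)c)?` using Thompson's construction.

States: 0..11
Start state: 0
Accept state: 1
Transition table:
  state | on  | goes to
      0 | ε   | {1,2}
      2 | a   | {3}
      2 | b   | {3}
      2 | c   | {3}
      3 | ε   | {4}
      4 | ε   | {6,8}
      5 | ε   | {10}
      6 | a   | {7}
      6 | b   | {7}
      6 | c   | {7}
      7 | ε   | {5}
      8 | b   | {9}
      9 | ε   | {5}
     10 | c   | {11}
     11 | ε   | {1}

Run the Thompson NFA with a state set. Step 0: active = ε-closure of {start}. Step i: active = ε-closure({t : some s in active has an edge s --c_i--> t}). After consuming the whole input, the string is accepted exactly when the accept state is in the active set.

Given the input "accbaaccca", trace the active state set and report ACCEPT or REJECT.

S₀ = ε-closure({0}) = {0,1,2}
'a' @ 1: {3,4,6,8}
'c' @ 2: {5,7,10}
'c' @ 3: {1,11}  (accept∈set)
'b' @ 4: {}  — no active states
rest 'aaccca' ignored (set empty)
end set {} — state 1 not in

Answer: REJECT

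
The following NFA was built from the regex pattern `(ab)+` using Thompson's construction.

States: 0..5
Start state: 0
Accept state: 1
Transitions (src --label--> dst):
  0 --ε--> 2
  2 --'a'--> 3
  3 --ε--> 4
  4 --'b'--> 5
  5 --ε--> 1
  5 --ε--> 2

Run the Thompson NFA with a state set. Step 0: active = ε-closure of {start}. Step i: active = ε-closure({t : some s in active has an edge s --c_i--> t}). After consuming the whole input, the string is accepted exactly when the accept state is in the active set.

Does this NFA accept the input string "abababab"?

S₀ = ε-closure({0}) = {0,2}
'a' @ 1: {3,4}
'b' @ 2: {1,2,5}  (accept∈set)
'a' @ 3: {3,4}
'b' @ 4: {1,2,5}  (accept∈set)
'a' @ 5: {3,4}
'b' @ 6: {1,2,5}  (accept∈set)
'a' @ 7: {3,4}
'b' @ 8: {1,2,5}  (accept∈set)
final: {1,2,5}; accept 1 in set

Answer: ACCEPT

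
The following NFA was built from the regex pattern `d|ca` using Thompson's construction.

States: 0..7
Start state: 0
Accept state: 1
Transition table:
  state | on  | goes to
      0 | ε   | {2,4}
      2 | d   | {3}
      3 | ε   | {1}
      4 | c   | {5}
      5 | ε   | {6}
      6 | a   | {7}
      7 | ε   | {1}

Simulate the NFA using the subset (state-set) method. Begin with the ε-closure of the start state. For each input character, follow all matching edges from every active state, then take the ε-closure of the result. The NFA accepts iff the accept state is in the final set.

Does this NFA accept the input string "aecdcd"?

initial (ε-close {0}): {0,2,4}
'a' @ 1: {}  — state set empty
rest 'ecdcd' ignored (set empty)
final: {}; accept 1 not in set

Answer: REJECT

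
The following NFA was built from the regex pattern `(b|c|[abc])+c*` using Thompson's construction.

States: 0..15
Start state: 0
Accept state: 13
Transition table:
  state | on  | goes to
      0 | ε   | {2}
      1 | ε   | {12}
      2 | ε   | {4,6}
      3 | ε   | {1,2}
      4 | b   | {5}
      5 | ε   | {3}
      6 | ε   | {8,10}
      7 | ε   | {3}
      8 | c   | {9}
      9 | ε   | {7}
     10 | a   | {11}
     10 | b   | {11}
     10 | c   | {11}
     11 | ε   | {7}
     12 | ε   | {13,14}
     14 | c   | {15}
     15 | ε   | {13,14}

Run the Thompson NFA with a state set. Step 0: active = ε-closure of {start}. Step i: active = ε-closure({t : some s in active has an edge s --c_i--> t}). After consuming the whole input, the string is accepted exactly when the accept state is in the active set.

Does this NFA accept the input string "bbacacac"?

initial (ε-close {0}): {0,2,4,6,8,10}
'b' @ 1: {1,2,3,4,5,6,7,8,10,11,12,13,14}  [accepting]
'b' @ 2: {1,2,3,4,5,6,7,8,10,11,12,13,14}  [accepting]
'a' @ 3: {1,2,3,4,6,7,8,10,11,12,13,14}  [accepting]
'c' @ 4: {1,2,3,4,6,7,8,9,10,11,12,13,14,15}  [accepting]
'a' @ 5: {1,2,3,4,6,7,8,10,11,12,13,14}  [accepting]
'c' @ 6: {1,2,3,4,6,7,8,9,10,11,12,13,14,15}  [accepting]
'a' @ 7: {1,2,3,4,6,7,8,10,11,12,13,14}  [accepting]
'c' @ 8: {1,2,3,4,6,7,8,9,10,11,12,13,14,15}  [accepting]
end set {1,2,3,4,6,7,8,9,10,11,12,13,14,15} — state 13 in

Answer: ACCEPT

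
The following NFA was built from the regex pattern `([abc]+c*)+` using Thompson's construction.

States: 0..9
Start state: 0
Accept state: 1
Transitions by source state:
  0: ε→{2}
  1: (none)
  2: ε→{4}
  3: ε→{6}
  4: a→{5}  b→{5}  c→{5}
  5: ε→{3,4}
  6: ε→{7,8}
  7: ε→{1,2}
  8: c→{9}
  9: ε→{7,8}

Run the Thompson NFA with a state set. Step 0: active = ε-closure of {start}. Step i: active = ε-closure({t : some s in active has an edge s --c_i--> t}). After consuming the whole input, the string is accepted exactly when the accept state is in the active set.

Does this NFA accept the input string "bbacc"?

Answer: ACCEPT

Trace:
S₀ = ε-closure({0}) = {0,2,4}
'b' @ 1: {1,2,3,4,5,6,7,8}  (accept∈set)
'b' @ 2: {1,2,3,4,5,6,7,8}  (accept∈set)
'a' @ 3: {1,2,3,4,5,6,7,8}  (accept∈set)
'c' @ 4: {1,2,3,4,5,6,7,8,9}  (accept∈set)
'c' @ 5: {1,2,3,4,5,6,7,8,9}  (accept∈set)
final: {1,2,3,4,5,6,7,8,9}; accept 1 in set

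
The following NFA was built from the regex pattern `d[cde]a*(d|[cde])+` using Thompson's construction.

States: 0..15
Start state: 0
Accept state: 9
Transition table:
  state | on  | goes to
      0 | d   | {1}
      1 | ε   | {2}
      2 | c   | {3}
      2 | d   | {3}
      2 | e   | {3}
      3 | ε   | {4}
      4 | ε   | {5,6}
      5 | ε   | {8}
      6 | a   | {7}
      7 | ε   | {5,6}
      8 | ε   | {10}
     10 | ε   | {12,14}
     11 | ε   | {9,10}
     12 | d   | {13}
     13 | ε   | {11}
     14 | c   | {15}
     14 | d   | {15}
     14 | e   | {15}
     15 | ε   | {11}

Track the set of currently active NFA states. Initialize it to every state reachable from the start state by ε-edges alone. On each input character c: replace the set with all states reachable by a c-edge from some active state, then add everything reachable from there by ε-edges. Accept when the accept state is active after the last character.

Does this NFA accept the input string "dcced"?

Answer: ACCEPT

Derivation:
S₀ = ε-closure({0}) = {0}
'd' @ 1: {1,2}
'c' @ 2: {3,4,5,6,8,10,12,14}
'c' @ 3: {9,10,11,12,14,15}  [accepting]
'e' @ 4: {9,10,11,12,14,15}  [accepting]
'd' @ 5: {9,10,11,12,13,14,15}  [accepting]
after full input: {9,10,11,12,13,14,15}  (accept=9 in)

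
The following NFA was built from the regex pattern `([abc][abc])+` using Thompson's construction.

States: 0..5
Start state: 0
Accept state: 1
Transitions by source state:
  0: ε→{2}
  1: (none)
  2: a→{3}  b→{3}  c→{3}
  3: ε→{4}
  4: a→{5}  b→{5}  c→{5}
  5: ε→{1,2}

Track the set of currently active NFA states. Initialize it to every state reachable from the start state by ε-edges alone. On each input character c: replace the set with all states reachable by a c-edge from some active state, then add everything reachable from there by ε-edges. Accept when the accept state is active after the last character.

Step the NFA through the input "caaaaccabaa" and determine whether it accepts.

Answer: REJECT

Trace:
start: ε-closure({0}) = {0,2}
'c' @ 1: {3,4}
'a' @ 2: {1,2,5}  (accept∈set)
'a' @ 3: {3,4}
'a' @ 4: {1,2,5}  (accept∈set)
'a' @ 5: {3,4}
'c' @ 6: {1,2,5}  (accept∈set)
'c' @ 7: {3,4}
'a' @ 8: {1,2,5}  (accept∈set)
'b' @ 9: {3,4}
'a' @ 10: {1,2,5}  (accept∈set)
'a' @ 11: {3,4}
end set {3,4} — state 1 not in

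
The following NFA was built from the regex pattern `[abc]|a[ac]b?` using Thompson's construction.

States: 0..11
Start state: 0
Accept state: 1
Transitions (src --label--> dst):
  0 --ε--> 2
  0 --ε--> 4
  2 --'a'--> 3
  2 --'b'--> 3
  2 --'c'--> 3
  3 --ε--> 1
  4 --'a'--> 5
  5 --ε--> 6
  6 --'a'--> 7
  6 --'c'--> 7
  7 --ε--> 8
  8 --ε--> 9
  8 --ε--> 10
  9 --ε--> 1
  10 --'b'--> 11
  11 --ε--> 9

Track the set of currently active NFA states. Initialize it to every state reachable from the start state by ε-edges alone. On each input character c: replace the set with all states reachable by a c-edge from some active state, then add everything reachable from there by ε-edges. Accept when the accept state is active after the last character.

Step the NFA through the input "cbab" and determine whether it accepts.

Answer: REJECT

Trace:
S₀ = ε-closure({0}) = {0,2,4}
'c' @ 1: {1,3}  ✓accept
'b' @ 2: {}  — no active states
rest 'ab' ignored (set empty)
final: {}; accept 1 not in set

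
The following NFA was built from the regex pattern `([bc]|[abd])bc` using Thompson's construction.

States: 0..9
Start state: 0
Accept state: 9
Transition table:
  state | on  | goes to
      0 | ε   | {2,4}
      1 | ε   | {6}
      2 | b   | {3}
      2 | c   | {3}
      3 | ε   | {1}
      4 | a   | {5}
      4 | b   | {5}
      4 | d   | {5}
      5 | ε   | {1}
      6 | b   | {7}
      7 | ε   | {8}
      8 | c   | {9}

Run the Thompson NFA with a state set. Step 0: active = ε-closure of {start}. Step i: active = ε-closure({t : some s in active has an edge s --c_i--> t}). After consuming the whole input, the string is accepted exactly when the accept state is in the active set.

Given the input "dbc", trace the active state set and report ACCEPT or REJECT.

Answer: ACCEPT

Trace:
S₀ = ε-closure({0}) = {0,2,4}
'd' @ 1: {1,5,6}
'b' @ 2: {7,8}
'c' @ 3: {9}  ✓accept
end set {9} — state 9 in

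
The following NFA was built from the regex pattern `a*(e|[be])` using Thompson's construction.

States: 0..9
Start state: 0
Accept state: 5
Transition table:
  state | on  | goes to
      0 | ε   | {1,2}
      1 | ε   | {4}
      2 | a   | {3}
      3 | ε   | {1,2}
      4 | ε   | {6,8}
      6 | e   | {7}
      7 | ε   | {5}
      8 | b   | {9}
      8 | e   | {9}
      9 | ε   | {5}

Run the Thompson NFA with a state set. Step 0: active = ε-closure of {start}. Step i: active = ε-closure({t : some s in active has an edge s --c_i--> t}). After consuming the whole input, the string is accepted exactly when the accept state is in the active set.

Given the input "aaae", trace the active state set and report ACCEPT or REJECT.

Answer: ACCEPT

Steps:
S₀ = ε-closure({0}) = {0,1,2,4,6,8}
'a' @ 1: {1,2,3,4,6,8}
'a' @ 2: {1,2,3,4,6,8}
'a' @ 3: {1,2,3,4,6,8}
'e' @ 4: {5,7,9}  (accept∈set)
end set {5,7,9} — state 5 in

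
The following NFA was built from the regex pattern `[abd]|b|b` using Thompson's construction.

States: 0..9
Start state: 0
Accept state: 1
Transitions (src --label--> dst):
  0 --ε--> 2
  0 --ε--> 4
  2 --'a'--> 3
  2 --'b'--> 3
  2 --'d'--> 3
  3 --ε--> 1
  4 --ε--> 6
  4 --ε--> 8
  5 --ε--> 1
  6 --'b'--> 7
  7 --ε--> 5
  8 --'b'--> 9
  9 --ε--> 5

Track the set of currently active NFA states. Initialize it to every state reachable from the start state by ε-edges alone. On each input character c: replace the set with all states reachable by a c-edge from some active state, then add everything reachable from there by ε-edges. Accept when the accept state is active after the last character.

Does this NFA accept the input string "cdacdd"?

Answer: REJECT

Derivation:
start: ε-closure({0}) = {0,2,4,6,8}
'c' @ 1: {}  — dead — no transitions
rest 'dacdd' ignored (set empty)
after full input: {}  (accept=1 not in)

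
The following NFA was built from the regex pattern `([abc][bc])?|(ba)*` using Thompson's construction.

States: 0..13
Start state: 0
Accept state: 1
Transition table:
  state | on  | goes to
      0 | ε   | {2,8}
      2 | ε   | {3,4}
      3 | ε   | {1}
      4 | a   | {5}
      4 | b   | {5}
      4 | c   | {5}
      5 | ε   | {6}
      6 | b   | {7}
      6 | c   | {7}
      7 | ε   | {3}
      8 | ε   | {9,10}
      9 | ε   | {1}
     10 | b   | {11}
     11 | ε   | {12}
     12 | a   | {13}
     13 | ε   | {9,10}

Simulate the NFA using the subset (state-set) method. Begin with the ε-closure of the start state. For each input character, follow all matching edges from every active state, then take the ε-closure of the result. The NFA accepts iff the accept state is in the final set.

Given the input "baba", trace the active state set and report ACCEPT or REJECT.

initial (ε-close {0}): {0,1,2,3,4,8,9,10}
'b' @ 1: {5,6,11,12}
'a' @ 2: {1,9,10,13}  [accepting]
'b' @ 3: {11,12}
'a' @ 4: {1,9,10,13}  [accepting]
end set {1,9,10,13} — state 1 in

Answer: ACCEPT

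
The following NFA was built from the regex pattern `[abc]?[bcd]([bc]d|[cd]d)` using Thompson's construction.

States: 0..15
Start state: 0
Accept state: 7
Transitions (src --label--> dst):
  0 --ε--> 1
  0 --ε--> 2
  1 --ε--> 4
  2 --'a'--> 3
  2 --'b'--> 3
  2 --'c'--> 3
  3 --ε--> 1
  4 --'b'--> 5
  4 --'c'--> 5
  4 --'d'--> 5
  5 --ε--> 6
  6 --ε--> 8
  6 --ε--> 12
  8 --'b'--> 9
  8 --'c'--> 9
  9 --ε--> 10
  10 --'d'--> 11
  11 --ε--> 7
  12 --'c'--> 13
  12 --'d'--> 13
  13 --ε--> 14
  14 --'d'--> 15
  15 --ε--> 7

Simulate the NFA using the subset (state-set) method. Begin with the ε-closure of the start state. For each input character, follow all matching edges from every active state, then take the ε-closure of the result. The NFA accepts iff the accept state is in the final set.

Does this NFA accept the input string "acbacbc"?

S₀ = ε-closure({0}) = {0,1,2,4}
'a' @ 1: {1,3,4}
'c' @ 2: {5,6,8,12}
'b' @ 3: {9,10}
'a' @ 4: {}  — dead — no transitions
rest 'cbc' ignored (set empty)
after full input: {}  (accept=7 not in)

Answer: REJECT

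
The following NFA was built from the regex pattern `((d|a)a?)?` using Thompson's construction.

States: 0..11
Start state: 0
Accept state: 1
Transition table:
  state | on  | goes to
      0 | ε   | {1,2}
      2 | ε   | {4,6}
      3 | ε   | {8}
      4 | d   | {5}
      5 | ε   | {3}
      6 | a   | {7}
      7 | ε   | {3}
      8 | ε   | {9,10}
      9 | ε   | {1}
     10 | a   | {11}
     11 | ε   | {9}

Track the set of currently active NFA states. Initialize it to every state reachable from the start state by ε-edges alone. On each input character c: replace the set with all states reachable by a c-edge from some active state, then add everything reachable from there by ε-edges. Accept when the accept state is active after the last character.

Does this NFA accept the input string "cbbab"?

Answer: REJECT

Trace:
initial (ε-close {0}): {0,1,2,4,6}
'c' @ 1: {}  — state set empty
rest 'bbab' ignored (set empty)
final: {}; accept 1 not in set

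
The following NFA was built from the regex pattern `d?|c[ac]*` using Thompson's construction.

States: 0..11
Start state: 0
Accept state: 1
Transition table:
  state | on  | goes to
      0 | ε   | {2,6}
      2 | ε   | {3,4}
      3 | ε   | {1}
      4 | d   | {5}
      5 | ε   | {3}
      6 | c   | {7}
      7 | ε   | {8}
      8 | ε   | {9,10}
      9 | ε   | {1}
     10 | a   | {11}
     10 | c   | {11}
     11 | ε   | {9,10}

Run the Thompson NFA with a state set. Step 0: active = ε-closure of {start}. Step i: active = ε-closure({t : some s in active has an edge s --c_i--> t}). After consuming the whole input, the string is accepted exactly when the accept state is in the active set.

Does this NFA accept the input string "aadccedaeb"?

Answer: REJECT

Trace:
S₀ = ε-closure({0}) = {0,1,2,3,4,6}
'a' @ 1: {}  — no active states
rest 'adccedaeb' ignored (set empty)
after full input: {}  (accept=1 not in)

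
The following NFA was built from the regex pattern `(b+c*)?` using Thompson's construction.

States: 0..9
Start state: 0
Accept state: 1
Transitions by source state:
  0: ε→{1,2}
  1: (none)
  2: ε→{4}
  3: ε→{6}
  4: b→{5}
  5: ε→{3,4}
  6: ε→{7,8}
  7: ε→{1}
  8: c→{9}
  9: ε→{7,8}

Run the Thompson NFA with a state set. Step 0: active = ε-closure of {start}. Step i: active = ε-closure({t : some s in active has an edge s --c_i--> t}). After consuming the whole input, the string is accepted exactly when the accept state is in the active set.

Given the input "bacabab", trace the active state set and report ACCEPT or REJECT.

initial (ε-close {0}): {0,1,2,4}
'b' @ 1: {1,3,4,5,6,7,8}  [accepting]
'a' @ 2: {}  — dead — no transitions
rest 'cabab' ignored (set empty)
end set {} — state 1 not in

Answer: REJECT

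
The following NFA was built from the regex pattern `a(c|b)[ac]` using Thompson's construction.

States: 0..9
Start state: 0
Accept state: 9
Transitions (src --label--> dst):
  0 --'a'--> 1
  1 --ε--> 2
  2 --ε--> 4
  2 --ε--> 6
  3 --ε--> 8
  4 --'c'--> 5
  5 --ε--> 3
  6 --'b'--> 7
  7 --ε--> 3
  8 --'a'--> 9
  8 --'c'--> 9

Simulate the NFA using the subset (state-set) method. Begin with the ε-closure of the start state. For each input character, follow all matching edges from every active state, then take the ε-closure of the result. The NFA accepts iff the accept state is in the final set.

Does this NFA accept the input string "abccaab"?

Answer: REJECT

Derivation:
initial (ε-close {0}): {0}
'a' @ 1: {1,2,4,6}
'b' @ 2: {3,7,8}
'c' @ 3: {9}  [accepting]
'c' @ 4: {}  — state set empty
rest 'aab' ignored (set empty)
final: {}; accept 9 not in set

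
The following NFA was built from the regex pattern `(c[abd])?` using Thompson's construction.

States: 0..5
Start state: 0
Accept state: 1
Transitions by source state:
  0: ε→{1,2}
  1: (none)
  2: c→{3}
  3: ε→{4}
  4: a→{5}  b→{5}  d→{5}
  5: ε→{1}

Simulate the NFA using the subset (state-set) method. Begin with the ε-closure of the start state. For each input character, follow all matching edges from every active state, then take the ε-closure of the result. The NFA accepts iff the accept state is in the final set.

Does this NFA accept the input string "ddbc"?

initial (ε-close {0}): {0,1,2}
'd' @ 1: {}  — no active states
rest 'dbc' ignored (set empty)
end set {} — state 1 not in

Answer: REJECT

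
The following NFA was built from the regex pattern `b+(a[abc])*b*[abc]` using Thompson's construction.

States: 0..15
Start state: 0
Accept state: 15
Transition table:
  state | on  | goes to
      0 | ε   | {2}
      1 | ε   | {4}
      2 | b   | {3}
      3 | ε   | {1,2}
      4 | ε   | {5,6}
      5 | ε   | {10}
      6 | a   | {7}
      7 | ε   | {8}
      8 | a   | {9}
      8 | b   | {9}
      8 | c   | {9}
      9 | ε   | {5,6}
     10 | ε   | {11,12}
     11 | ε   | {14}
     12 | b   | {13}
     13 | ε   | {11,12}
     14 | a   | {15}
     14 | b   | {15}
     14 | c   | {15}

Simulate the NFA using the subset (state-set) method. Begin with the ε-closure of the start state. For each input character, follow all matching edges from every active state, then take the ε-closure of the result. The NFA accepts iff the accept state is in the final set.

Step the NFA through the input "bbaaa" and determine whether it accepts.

start: ε-closure({0}) = {0,2}
'b' @ 1: {1,2,3,4,5,6,10,11,12,14}
'b' @ 2: {1,2,3,4,5,6,10,11,12,13,14,15}  (accept∈set)
'a' @ 3: {7,8,15}  (accept∈set)
'a' @ 4: {5,6,9,10,11,12,14}
'a' @ 5: {7,8,15}  (accept∈set)
after full input: {7,8,15}  (accept=15 in)

Answer: ACCEPT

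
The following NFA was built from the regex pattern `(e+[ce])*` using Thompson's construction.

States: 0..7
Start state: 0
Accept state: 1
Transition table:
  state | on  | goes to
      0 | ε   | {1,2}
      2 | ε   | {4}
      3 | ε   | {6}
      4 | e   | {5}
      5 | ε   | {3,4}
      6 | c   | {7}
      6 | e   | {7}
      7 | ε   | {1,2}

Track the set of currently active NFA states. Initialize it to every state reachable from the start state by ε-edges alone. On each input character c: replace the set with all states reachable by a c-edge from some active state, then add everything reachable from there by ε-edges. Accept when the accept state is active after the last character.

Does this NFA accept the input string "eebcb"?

S₀ = ε-closure({0}) = {0,1,2,4}
'e' @ 1: {3,4,5,6}
'e' @ 2: {1,2,3,4,5,6,7}  (accept∈set)
'b' @ 3: {}  — no active states
rest 'cb' ignored (set empty)
after full input: {}  (accept=1 not in)

Answer: REJECT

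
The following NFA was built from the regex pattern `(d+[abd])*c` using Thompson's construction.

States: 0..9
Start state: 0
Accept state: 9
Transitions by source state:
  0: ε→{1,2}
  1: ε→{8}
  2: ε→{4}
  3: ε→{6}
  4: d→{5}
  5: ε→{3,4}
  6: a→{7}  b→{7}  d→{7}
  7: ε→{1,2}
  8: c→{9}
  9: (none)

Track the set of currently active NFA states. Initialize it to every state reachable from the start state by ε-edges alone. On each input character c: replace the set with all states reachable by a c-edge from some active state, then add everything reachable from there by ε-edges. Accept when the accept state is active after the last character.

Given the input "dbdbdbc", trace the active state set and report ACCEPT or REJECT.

S₀ = ε-closure({0}) = {0,1,2,4,8}
'd' @ 1: {3,4,5,6}
'b' @ 2: {1,2,4,7,8}
'd' @ 3: {3,4,5,6}
'b' @ 4: {1,2,4,7,8}
'd' @ 5: {3,4,5,6}
'b' @ 6: {1,2,4,7,8}
'c' @ 7: {9}  ✓accept
end set {9} — state 9 in

Answer: ACCEPT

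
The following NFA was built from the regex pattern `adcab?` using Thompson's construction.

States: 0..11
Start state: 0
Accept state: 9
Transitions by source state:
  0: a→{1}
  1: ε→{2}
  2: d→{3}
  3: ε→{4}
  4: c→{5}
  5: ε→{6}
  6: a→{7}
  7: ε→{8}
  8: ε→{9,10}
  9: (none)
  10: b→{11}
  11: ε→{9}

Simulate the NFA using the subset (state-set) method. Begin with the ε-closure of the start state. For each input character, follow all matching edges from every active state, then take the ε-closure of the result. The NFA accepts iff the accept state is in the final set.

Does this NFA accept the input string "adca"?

initial (ε-close {0}): {0}
'a' @ 1: {1,2}
'd' @ 2: {3,4}
'c' @ 3: {5,6}
'a' @ 4: {7,8,9,10}  (accept∈set)
end set {7,8,9,10} — state 9 in

Answer: ACCEPT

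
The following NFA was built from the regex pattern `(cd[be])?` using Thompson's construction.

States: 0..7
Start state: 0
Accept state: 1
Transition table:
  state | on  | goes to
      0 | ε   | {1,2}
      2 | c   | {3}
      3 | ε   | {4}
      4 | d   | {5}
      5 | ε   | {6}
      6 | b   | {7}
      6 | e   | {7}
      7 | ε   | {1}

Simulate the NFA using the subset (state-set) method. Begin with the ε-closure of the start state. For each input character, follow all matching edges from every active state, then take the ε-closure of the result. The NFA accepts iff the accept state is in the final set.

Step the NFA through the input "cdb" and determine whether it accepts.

start: ε-closure({0}) = {0,1,2}
'c' @ 1: {3,4}
'd' @ 2: {5,6}
'b' @ 3: {1,7}  (accept∈set)
end set {1,7} — state 1 in

Answer: ACCEPT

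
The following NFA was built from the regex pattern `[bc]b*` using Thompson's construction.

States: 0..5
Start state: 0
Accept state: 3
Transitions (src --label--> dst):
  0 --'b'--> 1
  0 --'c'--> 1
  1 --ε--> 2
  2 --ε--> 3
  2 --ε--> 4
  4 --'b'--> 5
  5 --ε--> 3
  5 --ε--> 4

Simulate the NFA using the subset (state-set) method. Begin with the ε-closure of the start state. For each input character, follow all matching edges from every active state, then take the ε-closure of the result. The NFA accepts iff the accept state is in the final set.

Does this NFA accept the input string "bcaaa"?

initial (ε-close {0}): {0}
'b' @ 1: {1,2,3,4}  ✓accept
'c' @ 2: {}  — state set empty
rest 'aaa' ignored (set empty)
end set {} — state 3 not in

Answer: REJECT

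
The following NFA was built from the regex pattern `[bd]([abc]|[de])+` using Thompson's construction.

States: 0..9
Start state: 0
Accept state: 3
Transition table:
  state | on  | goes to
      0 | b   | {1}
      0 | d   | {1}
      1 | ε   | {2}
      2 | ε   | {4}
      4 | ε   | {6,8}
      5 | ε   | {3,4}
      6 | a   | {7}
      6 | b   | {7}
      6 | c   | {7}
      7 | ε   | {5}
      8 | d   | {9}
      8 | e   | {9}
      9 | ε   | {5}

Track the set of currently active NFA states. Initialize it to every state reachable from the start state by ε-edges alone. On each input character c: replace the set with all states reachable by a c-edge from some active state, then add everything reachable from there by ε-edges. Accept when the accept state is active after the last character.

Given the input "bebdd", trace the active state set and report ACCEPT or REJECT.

start: ε-closure({0}) = {0}
'b' @ 1: {1,2,4,6,8}
'e' @ 2: {3,4,5,6,8,9}  ✓accept
'b' @ 3: {3,4,5,6,7,8}  ✓accept
'd' @ 4: {3,4,5,6,8,9}  ✓accept
'd' @ 5: {3,4,5,6,8,9}  ✓accept
after full input: {3,4,5,6,8,9}  (accept=3 in)

Answer: ACCEPT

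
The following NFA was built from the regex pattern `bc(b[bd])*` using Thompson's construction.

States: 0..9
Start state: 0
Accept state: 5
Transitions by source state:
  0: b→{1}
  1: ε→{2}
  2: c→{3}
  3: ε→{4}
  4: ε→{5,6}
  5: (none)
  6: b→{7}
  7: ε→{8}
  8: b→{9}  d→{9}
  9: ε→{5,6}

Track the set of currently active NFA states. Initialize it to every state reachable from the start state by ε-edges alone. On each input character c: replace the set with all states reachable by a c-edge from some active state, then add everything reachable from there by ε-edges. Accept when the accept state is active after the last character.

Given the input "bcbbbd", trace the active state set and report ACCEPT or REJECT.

Answer: ACCEPT

Trace:
start: ε-closure({0}) = {0}
'b' @ 1: {1,2}
'c' @ 2: {3,4,5,6}  ✓accept
'b' @ 3: {7,8}
'b' @ 4: {5,6,9}  ✓accept
'b' @ 5: {7,8}
'd' @ 6: {5,6,9}  ✓accept
end set {5,6,9} — state 5 in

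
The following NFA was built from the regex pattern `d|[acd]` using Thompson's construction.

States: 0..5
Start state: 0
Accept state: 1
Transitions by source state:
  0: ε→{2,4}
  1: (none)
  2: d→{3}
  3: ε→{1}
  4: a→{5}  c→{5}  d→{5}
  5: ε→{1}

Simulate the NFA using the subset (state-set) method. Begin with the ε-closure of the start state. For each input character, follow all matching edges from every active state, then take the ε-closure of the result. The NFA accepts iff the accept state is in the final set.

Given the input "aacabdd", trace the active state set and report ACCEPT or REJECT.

Answer: REJECT

Trace:
S₀ = ε-closure({0}) = {0,2,4}
'a' @ 1: {1,5}  (accept∈set)
'a' @ 2: {}  — dead — no transitions
rest 'cabdd' ignored (set empty)
final: {}; accept 1 not in set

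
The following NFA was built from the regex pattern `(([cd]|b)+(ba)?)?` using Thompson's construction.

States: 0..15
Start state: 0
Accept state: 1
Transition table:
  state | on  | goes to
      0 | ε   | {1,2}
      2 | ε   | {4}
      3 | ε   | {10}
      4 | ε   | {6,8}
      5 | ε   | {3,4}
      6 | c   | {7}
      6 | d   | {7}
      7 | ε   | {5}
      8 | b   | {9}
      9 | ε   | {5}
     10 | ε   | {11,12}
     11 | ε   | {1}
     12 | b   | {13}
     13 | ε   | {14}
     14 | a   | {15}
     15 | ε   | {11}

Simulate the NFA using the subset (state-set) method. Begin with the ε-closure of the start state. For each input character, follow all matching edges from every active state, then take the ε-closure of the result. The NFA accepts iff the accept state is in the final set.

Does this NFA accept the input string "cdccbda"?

S₀ = ε-closure({0}) = {0,1,2,4,6,8}
'c' @ 1: {1,3,4,5,6,7,8,10,11,12}  [accepting]
'd' @ 2: {1,3,4,5,6,7,8,10,11,12}  [accepting]
'c' @ 3: {1,3,4,5,6,7,8,10,11,12}  [accepting]
'c' @ 4: {1,3,4,5,6,7,8,10,11,12}  [accepting]
'b' @ 5: {1,3,4,5,6,8,9,10,11,12,13,14}  [accepting]
'd' @ 6: {1,3,4,5,6,7,8,10,11,12}  [accepting]
'a' @ 7: {}  — state set empty
final: {}; accept 1 not in set

Answer: REJECT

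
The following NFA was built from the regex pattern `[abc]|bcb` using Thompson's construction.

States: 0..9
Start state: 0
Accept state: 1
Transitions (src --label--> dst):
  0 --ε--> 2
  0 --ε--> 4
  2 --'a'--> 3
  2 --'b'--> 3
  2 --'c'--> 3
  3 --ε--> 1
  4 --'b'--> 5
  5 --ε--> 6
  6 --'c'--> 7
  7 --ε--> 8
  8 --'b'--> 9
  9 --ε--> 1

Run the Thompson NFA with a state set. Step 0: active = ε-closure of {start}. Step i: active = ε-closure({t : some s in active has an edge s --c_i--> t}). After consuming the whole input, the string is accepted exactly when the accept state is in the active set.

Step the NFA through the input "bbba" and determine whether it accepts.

Answer: REJECT

Trace:
S₀ = ε-closure({0}) = {0,2,4}
'b' @ 1: {1,3,5,6}  [accepting]
'b' @ 2: {}  — no active states
rest 'ba' ignored (set empty)
final: {}; accept 1 not in set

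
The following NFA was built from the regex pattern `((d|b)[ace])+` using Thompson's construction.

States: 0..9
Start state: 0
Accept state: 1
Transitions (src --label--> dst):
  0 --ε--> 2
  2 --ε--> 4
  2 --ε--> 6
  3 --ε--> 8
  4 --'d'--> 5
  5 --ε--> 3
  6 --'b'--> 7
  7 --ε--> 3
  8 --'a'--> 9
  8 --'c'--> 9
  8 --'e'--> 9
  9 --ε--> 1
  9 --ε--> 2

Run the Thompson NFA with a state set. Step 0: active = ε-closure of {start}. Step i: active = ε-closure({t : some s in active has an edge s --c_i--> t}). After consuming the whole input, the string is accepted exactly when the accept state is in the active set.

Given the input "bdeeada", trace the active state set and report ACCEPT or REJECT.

Answer: REJECT

Trace:
start: ε-closure({0}) = {0,2,4,6}
'b' @ 1: {3,7,8}
'd' @ 2: {}  — dead — no transitions
rest 'eeada' ignored (set empty)
end set {} — state 1 not in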